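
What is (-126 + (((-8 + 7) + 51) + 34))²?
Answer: 1764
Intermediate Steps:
(-126 + (((-8 + 7) + 51) + 34))² = (-126 + ((-1 + 51) + 34))² = (-126 + (50 + 34))² = (-126 + 84)² = (-42)² = 1764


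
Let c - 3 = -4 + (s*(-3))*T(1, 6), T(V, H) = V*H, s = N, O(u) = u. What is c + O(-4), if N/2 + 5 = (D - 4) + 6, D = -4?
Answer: 247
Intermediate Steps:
N = -14 (N = -10 + 2*((-4 - 4) + 6) = -10 + 2*(-8 + 6) = -10 + 2*(-2) = -10 - 4 = -14)
s = -14
T(V, H) = H*V
c = 251 (c = 3 + (-4 + (-14*(-3))*(6*1)) = 3 + (-4 + 42*6) = 3 + (-4 + 252) = 3 + 248 = 251)
c + O(-4) = 251 - 4 = 247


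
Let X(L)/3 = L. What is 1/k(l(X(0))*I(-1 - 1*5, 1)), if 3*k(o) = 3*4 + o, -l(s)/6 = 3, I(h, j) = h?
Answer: 1/40 ≈ 0.025000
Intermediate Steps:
X(L) = 3*L
l(s) = -18 (l(s) = -6*3 = -18)
k(o) = 4 + o/3 (k(o) = (3*4 + o)/3 = (12 + o)/3 = 4 + o/3)
1/k(l(X(0))*I(-1 - 1*5, 1)) = 1/(4 + (-18*(-1 - 1*5))/3) = 1/(4 + (-18*(-1 - 5))/3) = 1/(4 + (-18*(-6))/3) = 1/(4 + (⅓)*108) = 1/(4 + 36) = 1/40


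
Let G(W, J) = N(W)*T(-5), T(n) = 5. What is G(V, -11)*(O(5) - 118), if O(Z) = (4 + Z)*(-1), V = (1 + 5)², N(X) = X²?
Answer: -822960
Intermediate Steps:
V = 36 (V = 6² = 36)
O(Z) = -4 - Z
G(W, J) = 5*W² (G(W, J) = W²*5 = 5*W²)
G(V, -11)*(O(5) - 118) = (5*36²)*((-4 - 1*5) - 118) = (5*1296)*((-4 - 5) - 118) = 6480*(-9 - 118) = 6480*(-127) = -822960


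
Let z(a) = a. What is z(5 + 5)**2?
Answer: 100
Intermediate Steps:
z(5 + 5)**2 = (5 + 5)**2 = 10**2 = 100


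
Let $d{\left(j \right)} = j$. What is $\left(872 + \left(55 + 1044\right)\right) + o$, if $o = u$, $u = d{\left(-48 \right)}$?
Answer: $1923$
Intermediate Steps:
$u = -48$
$o = -48$
$\left(872 + \left(55 + 1044\right)\right) + o = \left(872 + \left(55 + 1044\right)\right) - 48 = \left(872 + 1099\right) - 48 = 1971 - 48 = 1923$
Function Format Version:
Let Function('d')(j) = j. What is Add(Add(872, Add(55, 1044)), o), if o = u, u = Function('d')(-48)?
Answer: 1923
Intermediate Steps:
u = -48
o = -48
Add(Add(872, Add(55, 1044)), o) = Add(Add(872, Add(55, 1044)), -48) = Add(Add(872, 1099), -48) = Add(1971, -48) = 1923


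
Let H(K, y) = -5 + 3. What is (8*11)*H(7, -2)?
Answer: -176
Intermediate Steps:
H(K, y) = -2
(8*11)*H(7, -2) = (8*11)*(-2) = 88*(-2) = -176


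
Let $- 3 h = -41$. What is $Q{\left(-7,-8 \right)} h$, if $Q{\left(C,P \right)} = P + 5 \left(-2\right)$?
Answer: $-246$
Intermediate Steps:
$Q{\left(C,P \right)} = -10 + P$ ($Q{\left(C,P \right)} = P - 10 = -10 + P$)
$h = \frac{41}{3}$ ($h = \left(- \frac{1}{3}\right) \left(-41\right) = \frac{41}{3} \approx 13.667$)
$Q{\left(-7,-8 \right)} h = \left(-10 - 8\right) \frac{41}{3} = \left(-18\right) \frac{41}{3} = -246$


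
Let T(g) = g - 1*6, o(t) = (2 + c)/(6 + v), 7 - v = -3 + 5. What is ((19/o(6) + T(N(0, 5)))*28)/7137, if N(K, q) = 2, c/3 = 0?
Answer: 938/2379 ≈ 0.39428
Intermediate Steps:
c = 0 (c = 3*0 = 0)
v = 5 (v = 7 - (-3 + 5) = 7 - 1*2 = 7 - 2 = 5)
o(t) = 2/11 (o(t) = (2 + 0)/(6 + 5) = 2/11)
T(g) = -6 + g (T(g) = g - 6 = -6 + g)
((19/o(6) + T(N(0, 5)))*28)/7137 = ((19/(2/11) + (-6 + 2))*28)/7137 = ((19*(11/2) - 4)*28)*(1/7137) = ((209/2 - 4)*28)*(1/7137) = ((201/2)*28)*(1/7137) = 2814*(1/7137) = 938/2379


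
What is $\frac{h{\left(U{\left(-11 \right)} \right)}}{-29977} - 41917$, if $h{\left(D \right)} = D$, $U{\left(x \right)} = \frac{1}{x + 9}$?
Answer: $- \frac{2513091817}{59954} \approx -41917.0$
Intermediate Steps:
$U{\left(x \right)} = \frac{1}{9 + x}$
$\frac{h{\left(U{\left(-11 \right)} \right)}}{-29977} - 41917 = \frac{1}{\left(9 - 11\right) \left(-29977\right)} - 41917 = \frac{1}{-2} \left(- \frac{1}{29977}\right) - 41917 = \left(- \frac{1}{2}\right) \left(- \frac{1}{29977}\right) - 41917 = \frac{1}{59954} - 41917 = - \frac{2513091817}{59954}$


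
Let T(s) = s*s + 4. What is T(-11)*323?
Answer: 40375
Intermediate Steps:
T(s) = 4 + s**2 (T(s) = s**2 + 4 = 4 + s**2)
T(-11)*323 = (4 + (-11)**2)*323 = (4 + 121)*323 = 125*323 = 40375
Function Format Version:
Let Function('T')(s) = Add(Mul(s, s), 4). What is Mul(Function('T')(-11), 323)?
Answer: 40375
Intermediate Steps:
Function('T')(s) = Add(4, Pow(s, 2)) (Function('T')(s) = Add(Pow(s, 2), 4) = Add(4, Pow(s, 2)))
Mul(Function('T')(-11), 323) = Mul(Add(4, Pow(-11, 2)), 323) = Mul(Add(4, 121), 323) = Mul(125, 323) = 40375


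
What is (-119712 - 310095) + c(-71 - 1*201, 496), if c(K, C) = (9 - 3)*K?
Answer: -431439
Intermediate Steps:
c(K, C) = 6*K
(-119712 - 310095) + c(-71 - 1*201, 496) = (-119712 - 310095) + 6*(-71 - 1*201) = -429807 + 6*(-71 - 201) = -429807 + 6*(-272) = -429807 - 1632 = -431439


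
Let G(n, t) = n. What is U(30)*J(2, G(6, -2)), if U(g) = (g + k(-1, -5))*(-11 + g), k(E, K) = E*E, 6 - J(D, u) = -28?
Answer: 20026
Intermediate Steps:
J(D, u) = 34 (J(D, u) = 6 - 1*(-28) = 6 + 28 = 34)
k(E, K) = E²
U(g) = (1 + g)*(-11 + g) (U(g) = (g + (-1)²)*(-11 + g) = (g + 1)*(-11 + g) = (1 + g)*(-11 + g))
U(30)*J(2, G(6, -2)) = (-11 + 30² - 10*30)*34 = (-11 + 900 - 300)*34 = 589*34 = 20026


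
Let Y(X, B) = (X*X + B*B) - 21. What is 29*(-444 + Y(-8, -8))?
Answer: -9773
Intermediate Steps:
Y(X, B) = -21 + B² + X² (Y(X, B) = (X² + B²) - 21 = (B² + X²) - 21 = -21 + B² + X²)
29*(-444 + Y(-8, -8)) = 29*(-444 + (-21 + (-8)² + (-8)²)) = 29*(-444 + (-21 + 64 + 64)) = 29*(-444 + 107) = 29*(-337) = -9773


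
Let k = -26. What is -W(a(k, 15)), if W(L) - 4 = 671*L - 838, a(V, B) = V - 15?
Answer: 28345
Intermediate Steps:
a(V, B) = -15 + V
W(L) = -834 + 671*L (W(L) = 4 + (671*L - 838) = 4 + (-838 + 671*L) = -834 + 671*L)
-W(a(k, 15)) = -(-834 + 671*(-15 - 26)) = -(-834 + 671*(-41)) = -(-834 - 27511) = -1*(-28345) = 28345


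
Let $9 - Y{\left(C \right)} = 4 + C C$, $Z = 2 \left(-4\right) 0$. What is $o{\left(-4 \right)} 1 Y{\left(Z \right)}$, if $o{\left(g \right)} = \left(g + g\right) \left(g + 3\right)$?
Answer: $40$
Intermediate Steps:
$Z = 0$ ($Z = \left(-8\right) 0 = 0$)
$Y{\left(C \right)} = 5 - C^{2}$ ($Y{\left(C \right)} = 9 - \left(4 + C C\right) = 9 - \left(4 + C^{2}\right) = 5 - C^{2}$)
$o{\left(g \right)} = 2 g \left(3 + g\right)$
$o{\left(-4 \right)} 1 Y{\left(Z \right)} = 2 \left(-4\right) \left(3 - 4\right) 1 \left(5 - 0^{2}\right) = 2 \left(-4\right) \left(-1\right) 1 \left(5 - 0\right) = 8 \cdot 1 \left(5 + 0\right) = 8 \cdot 5 = 40$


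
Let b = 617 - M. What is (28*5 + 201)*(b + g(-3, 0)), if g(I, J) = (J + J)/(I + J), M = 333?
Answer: 96844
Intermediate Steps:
g(I, J) = 2*J/(I + J) (g(I, J) = (2*J)/(I + J) = 2*J/(I + J))
b = 284 (b = 617 - 1*333 = 617 - 333 = 284)
(28*5 + 201)*(b + g(-3, 0)) = (28*5 + 201)*(284 + 2*0/(-3 + 0)) = (140 + 201)*(284 + 2*0/(-3)) = 341*(284 + 2*0*(-1/3)) = 341*(284 + 0) = 341*284 = 96844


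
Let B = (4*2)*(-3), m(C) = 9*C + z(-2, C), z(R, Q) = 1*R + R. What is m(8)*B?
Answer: -1632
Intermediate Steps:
z(R, Q) = 2*R (z(R, Q) = R + R = 2*R)
m(C) = -4 + 9*C (m(C) = 9*C + 2*(-2) = 9*C - 4 = -4 + 9*C)
B = -24 (B = 8*(-3) = -24)
m(8)*B = (-4 + 9*8)*(-24) = (-4 + 72)*(-24) = 68*(-24) = -1632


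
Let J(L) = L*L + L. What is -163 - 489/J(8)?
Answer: -4075/24 ≈ -169.79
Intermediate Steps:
J(L) = L + L² (J(L) = L² + L = L + L²)
-163 - 489/J(8) = -163 - 489*1/(8*(1 + 8)) = -163 - 489/(8*9) = -163 - 489/72 = -163 - 489*1/72 = -163 - 163/24 = -4075/24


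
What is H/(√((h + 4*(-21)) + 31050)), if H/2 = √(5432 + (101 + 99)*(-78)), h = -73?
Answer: 4*I*√78530006/30893 ≈ 1.1474*I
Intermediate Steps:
H = 4*I*√2542 (H = 2*√(5432 + (101 + 99)*(-78)) = 2*√(5432 + 200*(-78)) = 2*√(5432 - 15600) = 2*√(-10168) = 2*(2*I*√2542) = 4*I*√2542 ≈ 201.67*I)
H/(√((h + 4*(-21)) + 31050)) = (4*I*√2542)/(√((-73 + 4*(-21)) + 31050)) = (4*I*√2542)/(√((-73 - 84) + 31050)) = (4*I*√2542)/(√(-157 + 31050)) = (4*I*√2542)/(√30893) = (4*I*√2542)*(√30893/30893) = 4*I*√78530006/30893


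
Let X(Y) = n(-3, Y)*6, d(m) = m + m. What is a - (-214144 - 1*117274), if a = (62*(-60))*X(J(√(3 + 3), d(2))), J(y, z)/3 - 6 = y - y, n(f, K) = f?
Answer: 398378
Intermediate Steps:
d(m) = 2*m
J(y, z) = 18 (J(y, z) = 18 + 3*(y - y) = 18 + 3*0 = 18 + 0 = 18)
X(Y) = -18 (X(Y) = -3*6 = -18)
a = 66960 (a = (62*(-60))*(-18) = -3720*(-18) = 66960)
a - (-214144 - 1*117274) = 66960 - (-214144 - 1*117274) = 66960 - (-214144 - 117274) = 66960 - 1*(-331418) = 66960 + 331418 = 398378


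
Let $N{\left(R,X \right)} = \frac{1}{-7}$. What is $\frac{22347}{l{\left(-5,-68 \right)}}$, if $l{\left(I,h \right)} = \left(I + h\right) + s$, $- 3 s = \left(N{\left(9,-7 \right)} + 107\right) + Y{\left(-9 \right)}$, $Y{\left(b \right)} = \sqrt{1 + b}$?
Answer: $- \frac{356814549}{1734451} + \frac{2190006 i \sqrt{2}}{1734451} \approx -205.72 + 1.7857 i$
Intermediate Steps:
$N{\left(R,X \right)} = - \frac{1}{7}$
$s = - \frac{748}{21} - \frac{2 i \sqrt{2}}{3}$ ($s = - \frac{\left(- \frac{1}{7} + 107\right) + \sqrt{1 - 9}}{3} = - \frac{\frac{748}{7} + \sqrt{-8}}{3} = - \frac{\frac{748}{7} + 2 i \sqrt{2}}{3} = - \frac{748}{21} - \frac{2 i \sqrt{2}}{3} \approx -35.619 - 0.94281 i$)
$l{\left(I,h \right)} = - \frac{748}{21} + I + h - \frac{2 i \sqrt{2}}{3}$ ($l{\left(I,h \right)} = \left(I + h\right) - \left(\frac{748}{21} + \frac{2 i \sqrt{2}}{3}\right) = - \frac{748}{21} + I + h - \frac{2 i \sqrt{2}}{3}$)
$\frac{22347}{l{\left(-5,-68 \right)}} = \frac{22347}{- \frac{748}{21} - 5 - 68 - \frac{2 i \sqrt{2}}{3}} = \frac{22347}{- \frac{2281}{21} - \frac{2 i \sqrt{2}}{3}}$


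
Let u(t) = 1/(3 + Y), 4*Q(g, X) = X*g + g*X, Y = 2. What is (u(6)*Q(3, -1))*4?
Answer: -6/5 ≈ -1.2000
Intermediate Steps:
Q(g, X) = X*g/2 (Q(g, X) = (X*g + g*X)/4 = (X*g + X*g)/4 = (2*X*g)/4 = X*g/2)
u(t) = ⅕ (u(t) = 1/(3 + 2) = 1/5 = ⅕)
(u(6)*Q(3, -1))*4 = (((½)*(-1)*3)/5)*4 = ((⅕)*(-3/2))*4 = -3/10*4 = -6/5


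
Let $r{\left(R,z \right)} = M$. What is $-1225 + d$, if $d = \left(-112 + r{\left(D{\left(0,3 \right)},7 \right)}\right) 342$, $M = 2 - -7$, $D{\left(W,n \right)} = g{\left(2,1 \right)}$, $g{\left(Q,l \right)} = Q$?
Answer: $-36451$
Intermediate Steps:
$D{\left(W,n \right)} = 2$
$M = 9$ ($M = 2 + 7 = 9$)
$r{\left(R,z \right)} = 9$
$d = -35226$ ($d = \left(-112 + 9\right) 342 = \left(-103\right) 342 = -35226$)
$-1225 + d = -1225 - 35226 = -36451$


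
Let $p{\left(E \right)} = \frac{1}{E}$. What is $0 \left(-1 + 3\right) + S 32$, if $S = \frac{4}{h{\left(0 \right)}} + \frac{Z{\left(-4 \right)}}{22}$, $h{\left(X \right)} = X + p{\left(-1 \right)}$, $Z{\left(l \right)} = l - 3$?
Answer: $- \frac{1520}{11} \approx -138.18$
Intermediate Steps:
$Z{\left(l \right)} = -3 + l$
$h{\left(X \right)} = -1 + X$ ($h{\left(X \right)} = X + \frac{1}{-1} = X - 1 = -1 + X$)
$S = - \frac{95}{22}$ ($S = \frac{4}{-1 + 0} + \frac{-3 - 4}{22} = \frac{4}{-1} - \frac{7}{22} = 4 \left(-1\right) - \frac{7}{22} = -4 - \frac{7}{22} = - \frac{95}{22} \approx -4.3182$)
$0 \left(-1 + 3\right) + S 32 = 0 \left(-1 + 3\right) - \frac{1520}{11} = 0 \cdot 2 - \frac{1520}{11} = 0 - \frac{1520}{11} = - \frac{1520}{11}$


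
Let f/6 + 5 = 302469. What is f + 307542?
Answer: 2122326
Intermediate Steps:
f = 1814784 (f = -30 + 6*302469 = -30 + 1814814 = 1814784)
f + 307542 = 1814784 + 307542 = 2122326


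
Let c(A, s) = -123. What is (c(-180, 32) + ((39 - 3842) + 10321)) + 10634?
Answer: 17029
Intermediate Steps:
(c(-180, 32) + ((39 - 3842) + 10321)) + 10634 = (-123 + ((39 - 3842) + 10321)) + 10634 = (-123 + (-3803 + 10321)) + 10634 = (-123 + 6518) + 10634 = 6395 + 10634 = 17029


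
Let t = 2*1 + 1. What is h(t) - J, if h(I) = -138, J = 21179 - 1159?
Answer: -20158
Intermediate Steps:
t = 3 (t = 2 + 1 = 3)
J = 20020
h(t) - J = -138 - 1*20020 = -138 - 20020 = -20158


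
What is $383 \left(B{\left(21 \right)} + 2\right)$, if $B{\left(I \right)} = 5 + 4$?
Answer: $4213$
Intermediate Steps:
$B{\left(I \right)} = 9$
$383 \left(B{\left(21 \right)} + 2\right) = 383 \left(9 + 2\right) = 383 \cdot 11 = 4213$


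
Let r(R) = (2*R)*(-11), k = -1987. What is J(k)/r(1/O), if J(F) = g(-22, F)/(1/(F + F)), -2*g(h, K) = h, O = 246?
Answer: 488802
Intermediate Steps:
g(h, K) = -h/2
J(F) = 22*F (J(F) = (-½*(-22))/(1/(F + F)) = 11/(1/(2*F)) = 11/((1/(2*F))) = 11*(2*F) = 22*F)
r(R) = -22*R
J(k)/r(1/O) = (22*(-1987))/((-22/246)) = -43714/((-22*1/246)) = -43714/(-11/123) = -43714*(-123/11) = 488802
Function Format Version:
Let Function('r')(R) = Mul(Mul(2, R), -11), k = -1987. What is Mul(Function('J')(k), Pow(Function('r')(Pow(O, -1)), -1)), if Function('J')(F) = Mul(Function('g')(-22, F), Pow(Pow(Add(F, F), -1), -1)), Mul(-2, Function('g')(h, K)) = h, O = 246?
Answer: 488802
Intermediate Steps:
Function('g')(h, K) = Mul(Rational(-1, 2), h)
Function('J')(F) = Mul(22, F) (Function('J')(F) = Mul(Mul(Rational(-1, 2), -22), Pow(Pow(Add(F, F), -1), -1)) = Mul(11, Pow(Pow(Mul(2, F), -1), -1)) = Mul(11, Pow(Mul(Rational(1, 2), Pow(F, -1)), -1)) = Mul(11, Mul(2, F)) = Mul(22, F))
Function('r')(R) = Mul(-22, R)
Mul(Function('J')(k), Pow(Function('r')(Pow(O, -1)), -1)) = Mul(Mul(22, -1987), Pow(Mul(-22, Pow(246, -1)), -1)) = Mul(-43714, Pow(Mul(-22, Rational(1, 246)), -1)) = Mul(-43714, Pow(Rational(-11, 123), -1)) = Mul(-43714, Rational(-123, 11)) = 488802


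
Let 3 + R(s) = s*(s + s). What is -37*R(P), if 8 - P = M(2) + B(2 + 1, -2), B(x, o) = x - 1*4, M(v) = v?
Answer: -3515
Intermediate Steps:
B(x, o) = -4 + x (B(x, o) = x - 4 = -4 + x)
P = 7 (P = 8 - (2 + (-4 + (2 + 1))) = 8 - (2 + (-4 + 3)) = 8 - (2 - 1) = 8 - 1*1 = 8 - 1 = 7)
R(s) = -3 + 2*s**2 (R(s) = -3 + s*(s + s) = -3 + s*(2*s) = -3 + 2*s**2)
-37*R(P) = -37*(-3 + 2*7**2) = -37*(-3 + 2*49) = -37*(-3 + 98) = -37*95 = -3515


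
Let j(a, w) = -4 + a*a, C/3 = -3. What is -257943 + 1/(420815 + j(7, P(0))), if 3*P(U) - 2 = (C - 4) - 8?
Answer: -108557890979/420860 ≈ -2.5794e+5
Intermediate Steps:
C = -9 (C = 3*(-3) = -9)
P(U) = -19/3 (P(U) = 2/3 + ((-9 - 4) - 8)/3 = 2/3 + (-13 - 8)/3 = 2/3 + (1/3)*(-21) = 2/3 - 7 = -19/3)
j(a, w) = -4 + a**2
-257943 + 1/(420815 + j(7, P(0))) = -257943 + 1/(420815 + (-4 + 7**2)) = -257943 + 1/(420815 + (-4 + 49)) = -257943 + 1/(420815 + 45) = -257943 + 1/420860 = -108557890979/420860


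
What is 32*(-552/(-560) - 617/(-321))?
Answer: 1045424/11235 ≈ 93.051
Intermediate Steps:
32*(-552/(-560) - 617/(-321)) = 32*(-552*(-1/560) - 617*(-1/321)) = 32*(69/70 + 617/321) = 32*(65339/22470) = 1045424/11235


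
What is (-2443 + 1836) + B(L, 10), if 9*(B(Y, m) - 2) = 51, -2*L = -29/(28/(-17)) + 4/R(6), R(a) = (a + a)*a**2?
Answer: -1798/3 ≈ -599.33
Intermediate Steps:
R(a) = 2*a**3 (R(a) = (2*a)*a**2 = 2*a**3)
L = -6659/756 (L = -(-29/(28/(-17)) + 4/((2*6**3)))/2 = -(-29/(28*(-1/17)) + 4/((2*216)))/2 = -(-29/(-28/17) + 4/432)/2 = -(-29*(-17/28) + 4*(1/432))/2 = -(493/28 + 1/108)/2 = -1/2*6659/378 = -6659/756 ≈ -8.8082)
B(Y, m) = 23/3 (B(Y, m) = 2 + (1/9)*51 = 2 + 17/3 = 23/3)
(-2443 + 1836) + B(L, 10) = (-2443 + 1836) + 23/3 = -607 + 23/3 = -1798/3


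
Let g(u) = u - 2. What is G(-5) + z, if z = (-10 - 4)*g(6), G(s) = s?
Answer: -61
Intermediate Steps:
g(u) = -2 + u
z = -56 (z = (-10 - 4)*(-2 + 6) = -14*4 = -56)
G(-5) + z = -5 - 56 = -61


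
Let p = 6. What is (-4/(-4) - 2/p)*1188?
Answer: 792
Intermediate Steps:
(-4/(-4) - 2/p)*1188 = (-4/(-4) - 2/6)*1188 = (-4*(-¼) - 2*⅙)*1188 = (1 - ⅓)*1188 = (⅔)*1188 = 792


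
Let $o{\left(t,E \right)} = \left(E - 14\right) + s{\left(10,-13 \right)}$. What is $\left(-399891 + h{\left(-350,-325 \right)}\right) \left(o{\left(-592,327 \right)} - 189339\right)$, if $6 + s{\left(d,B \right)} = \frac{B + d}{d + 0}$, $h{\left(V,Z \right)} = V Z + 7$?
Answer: $\frac{270442840641}{5} \approx 5.4089 \cdot 10^{10}$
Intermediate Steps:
$h{\left(V,Z \right)} = 7 + V Z$
$s{\left(d,B \right)} = -6 + \frac{B + d}{d}$ ($s{\left(d,B \right)} = -6 + \frac{B + d}{d + 0} = -6 + \frac{B + d}{d}$)
$o{\left(t,E \right)} = - \frac{203}{10} + E$ ($o{\left(t,E \right)} = \left(E - 14\right) - \left(5 + \frac{13}{10}\right) = \left(-14 + E\right) - \frac{63}{10} = - \frac{203}{10} + E$)
$\left(-399891 + h{\left(-350,-325 \right)}\right) \left(o{\left(-592,327 \right)} - 189339\right) = \left(-399891 + \left(7 - -113750\right)\right) \left(\left(- \frac{203}{10} + 327\right) - 189339\right) = \left(-399891 + \left(7 + 113750\right)\right) \left(\frac{3067}{10} - 189339\right) = \left(-399891 + 113757\right) \left(- \frac{1890323}{10}\right) = \left(-286134\right) \left(- \frac{1890323}{10}\right) = \frac{270442840641}{5}$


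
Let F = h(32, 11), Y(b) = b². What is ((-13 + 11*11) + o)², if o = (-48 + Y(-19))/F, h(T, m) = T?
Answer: 14205361/1024 ≈ 13872.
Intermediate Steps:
F = 32
o = 313/32 (o = (-48 + (-19)²)/32 = (-48 + 361)*(1/32) = 313*(1/32) = 313/32 ≈ 9.7813)
((-13 + 11*11) + o)² = ((-13 + 11*11) + 313/32)² = ((-13 + 121) + 313/32)² = (108 + 313/32)² = (3769/32)² = 14205361/1024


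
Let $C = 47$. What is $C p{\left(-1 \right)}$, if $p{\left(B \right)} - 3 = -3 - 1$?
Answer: $-47$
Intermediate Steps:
$p{\left(B \right)} = -1$ ($p{\left(B \right)} = 3 - 4 = -1$)
$C p{\left(-1 \right)} = 47 \left(-1\right) = -47$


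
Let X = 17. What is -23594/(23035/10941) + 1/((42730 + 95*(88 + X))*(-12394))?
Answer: -33724995334195523/3009411122390 ≈ -11207.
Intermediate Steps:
-23594/(23035/10941) + 1/((42730 + 95*(88 + X))*(-12394)) = -23594/(23035/10941) + 1/((42730 + 95*(88 + 17))*(-12394)) = -23594/(23035*(1/10941)) - 1/12394/(42730 + 95*105) = -23594/23035/10941 - 1/12394/(42730 + 9975) = -23594*10941/23035 - 1/12394/52705 = -258141954/23035 + (1/52705)*(-1/12394) = -258141954/23035 - 1/653225770 = -33724995334195523/3009411122390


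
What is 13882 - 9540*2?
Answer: -5198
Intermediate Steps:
13882 - 9540*2 = 13882 - 19080 = -5198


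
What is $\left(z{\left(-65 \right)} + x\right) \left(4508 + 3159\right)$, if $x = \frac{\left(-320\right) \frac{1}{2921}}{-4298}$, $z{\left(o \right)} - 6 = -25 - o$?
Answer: $\frac{2213866904898}{6277229} \approx 3.5268 \cdot 10^{5}$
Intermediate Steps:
$z{\left(o \right)} = -19 - o$ ($z{\left(o \right)} = 6 - \left(25 + o\right) = -19 - o$)
$x = \frac{160}{6277229}$ ($x = \left(-320\right) \frac{1}{2921} \left(- \frac{1}{4298}\right) = \left(- \frac{320}{2921}\right) \left(- \frac{1}{4298}\right) = \frac{160}{6277229} \approx 2.5489 \cdot 10^{-5}$)
$\left(z{\left(-65 \right)} + x\right) \left(4508 + 3159\right) = \left(\left(-19 - -65\right) + \frac{160}{6277229}\right) \left(4508 + 3159\right) = \left(\left(-19 + 65\right) + \frac{160}{6277229}\right) 7667 = \left(46 + \frac{160}{6277229}\right) 7667 = \frac{288752694}{6277229} \cdot 7667 = \frac{2213866904898}{6277229}$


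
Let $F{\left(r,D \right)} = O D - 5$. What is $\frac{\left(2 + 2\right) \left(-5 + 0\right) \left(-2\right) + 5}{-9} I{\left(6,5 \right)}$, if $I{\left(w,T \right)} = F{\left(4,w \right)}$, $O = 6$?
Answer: $-155$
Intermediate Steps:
$F{\left(r,D \right)} = -5 + 6 D$ ($F{\left(r,D \right)} = 6 D - 5 = -5 + 6 D$)
$I{\left(w,T \right)} = -5 + 6 w$
$\frac{\left(2 + 2\right) \left(-5 + 0\right) \left(-2\right) + 5}{-9} I{\left(6,5 \right)} = \frac{\left(2 + 2\right) \left(-5 + 0\right) \left(-2\right) + 5}{-9} \left(-5 + 6 \cdot 6\right) = \left(4 \left(-5\right) \left(-2\right) + 5\right) \left(- \frac{1}{9}\right) \left(-5 + 36\right) = \left(\left(-20\right) \left(-2\right) + 5\right) \left(- \frac{1}{9}\right) 31 = \left(40 + 5\right) \left(- \frac{1}{9}\right) 31 = 45 \left(- \frac{1}{9}\right) 31 = \left(-5\right) 31 = -155$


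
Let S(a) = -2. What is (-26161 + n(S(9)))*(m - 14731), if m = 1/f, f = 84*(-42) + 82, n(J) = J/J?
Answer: 663980393160/1723 ≈ 3.8536e+8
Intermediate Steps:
n(J) = 1
f = -3446 (f = -3528 + 82 = -3446)
m = -1/3446 (m = 1/(-3446) = -1/3446 ≈ -0.00029019)
(-26161 + n(S(9)))*(m - 14731) = (-26161 + 1)*(-1/3446 - 14731) = -26160*(-50763027/3446) = 663980393160/1723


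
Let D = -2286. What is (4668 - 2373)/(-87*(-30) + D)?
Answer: 85/12 ≈ 7.0833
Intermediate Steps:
(4668 - 2373)/(-87*(-30) + D) = (4668 - 2373)/(-87*(-30) - 2286) = 2295/(2610 - 2286) = 2295/324 = 2295*(1/324) = 85/12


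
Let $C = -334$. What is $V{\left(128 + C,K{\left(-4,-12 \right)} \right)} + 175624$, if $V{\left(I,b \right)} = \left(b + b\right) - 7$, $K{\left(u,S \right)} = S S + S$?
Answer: $175881$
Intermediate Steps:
$K{\left(u,S \right)} = S + S^{2}$ ($K{\left(u,S \right)} = S^{2} + S = S + S^{2}$)
$V{\left(I,b \right)} = -7 + 2 b$ ($V{\left(I,b \right)} = 2 b - 7 = -7 + 2 b$)
$V{\left(128 + C,K{\left(-4,-12 \right)} \right)} + 175624 = \left(-7 + 2 \left(- 12 \left(1 - 12\right)\right)\right) + 175624 = \left(-7 + 2 \left(\left(-12\right) \left(-11\right)\right)\right) + 175624 = \left(-7 + 2 \cdot 132\right) + 175624 = \left(-7 + 264\right) + 175624 = 257 + 175624 = 175881$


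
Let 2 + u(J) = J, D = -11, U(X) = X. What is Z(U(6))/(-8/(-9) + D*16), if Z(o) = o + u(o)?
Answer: -45/788 ≈ -0.057107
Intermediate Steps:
u(J) = -2 + J
Z(o) = -2 + 2*o (Z(o) = o + (-2 + o) = -2 + 2*o)
Z(U(6))/(-8/(-9) + D*16) = (-2 + 2*6)/(-8/(-9) - 11*16) = (-2 + 12)/(-8*(-⅑) - 176) = 10/(8/9 - 176) = 10/(-1576/9) = 10*(-9/1576) = -45/788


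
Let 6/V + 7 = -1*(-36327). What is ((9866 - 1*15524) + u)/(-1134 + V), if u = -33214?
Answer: 705915520/20593437 ≈ 34.279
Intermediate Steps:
V = 3/18160 (V = 6/(-7 - 1*(-36327)) = 6/(-7 + 36327) = 6/36320 = 6*(1/36320) = 3/18160 ≈ 0.00016520)
((9866 - 1*15524) + u)/(-1134 + V) = ((9866 - 1*15524) - 33214)/(-1134 + 3/18160) = ((9866 - 15524) - 33214)/(-20593437/18160) = (-5658 - 33214)*(-18160/20593437) = -38872*(-18160/20593437) = 705915520/20593437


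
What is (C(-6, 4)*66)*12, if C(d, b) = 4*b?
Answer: 12672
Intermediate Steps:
(C(-6, 4)*66)*12 = ((4*4)*66)*12 = (16*66)*12 = 1056*12 = 12672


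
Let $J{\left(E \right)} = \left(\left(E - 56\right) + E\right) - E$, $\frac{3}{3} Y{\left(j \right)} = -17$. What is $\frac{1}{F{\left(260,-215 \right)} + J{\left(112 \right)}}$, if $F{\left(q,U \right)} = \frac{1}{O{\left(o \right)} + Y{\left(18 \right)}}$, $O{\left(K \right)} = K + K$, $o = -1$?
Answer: $\frac{19}{1063} \approx 0.017874$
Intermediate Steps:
$Y{\left(j \right)} = -17$
$O{\left(K \right)} = 2 K$
$J{\left(E \right)} = -56 + E$ ($J{\left(E \right)} = \left(\left(-56 + E\right) + E\right) - E = \left(-56 + 2 E\right) - E = -56 + E$)
$F{\left(q,U \right)} = - \frac{1}{19}$ ($F{\left(q,U \right)} = \frac{1}{2 \left(-1\right) - 17} = \frac{1}{-2 - 17} = \frac{1}{-19} = - \frac{1}{19}$)
$\frac{1}{F{\left(260,-215 \right)} + J{\left(112 \right)}} = \frac{1}{- \frac{1}{19} + \left(-56 + 112\right)} = \frac{1}{- \frac{1}{19} + 56} = \frac{1}{\frac{1063}{19}} = \frac{19}{1063}$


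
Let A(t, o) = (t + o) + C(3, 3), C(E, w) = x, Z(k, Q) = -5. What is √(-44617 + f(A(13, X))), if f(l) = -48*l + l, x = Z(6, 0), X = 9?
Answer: 2*I*√11354 ≈ 213.11*I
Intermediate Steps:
x = -5
C(E, w) = -5
A(t, o) = -5 + o + t (A(t, o) = (t + o) - 5 = (o + t) - 5 = -5 + o + t)
f(l) = -47*l
√(-44617 + f(A(13, X))) = √(-44617 - 47*(-5 + 9 + 13)) = √(-44617 - 47*17) = √(-44617 - 799) = √(-45416) = 2*I*√11354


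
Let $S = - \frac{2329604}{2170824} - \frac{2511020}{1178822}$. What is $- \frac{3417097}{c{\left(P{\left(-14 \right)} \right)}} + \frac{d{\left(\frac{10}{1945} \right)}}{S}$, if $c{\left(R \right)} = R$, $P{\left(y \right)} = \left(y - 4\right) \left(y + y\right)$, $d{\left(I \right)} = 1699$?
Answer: $- \frac{3775225320995097623}{516421768398984} \approx -7310.4$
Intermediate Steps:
$P{\left(y \right)} = 2 y \left(-4 + y\right)$ ($P{\left(y \right)} = \left(-4 + y\right) 2 y = 2 y \left(-4 + y\right)$)
$S = - \frac{1024646365871}{319876886166}$ ($S = \left(-2329604\right) \frac{1}{2170824} - \frac{1255510}{589411} = - \frac{582401}{542706} - \frac{1255510}{589411} = - \frac{1024646365871}{319876886166} \approx -3.2033$)
$- \frac{3417097}{c{\left(P{\left(-14 \right)} \right)}} + \frac{d{\left(\frac{10}{1945} \right)}}{S} = - \frac{3417097}{2 \left(-14\right) \left(-4 - 14\right)} + \frac{1699}{- \frac{1024646365871}{319876886166}} = - \frac{3417097}{2 \left(-14\right) \left(-18\right)} + 1699 \left(- \frac{319876886166}{1024646365871}\right) = - \frac{3417097}{504} - \frac{543470829596034}{1024646365871} = - \frac{3775225320995097623}{516421768398984}$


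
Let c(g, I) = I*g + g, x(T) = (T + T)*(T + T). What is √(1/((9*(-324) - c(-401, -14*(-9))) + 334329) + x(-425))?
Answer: √26404462530345585/191170 ≈ 850.00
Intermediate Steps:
x(T) = 4*T² (x(T) = (2*T)*(2*T) = 4*T²)
c(g, I) = g + I*g
√(1/((9*(-324) - c(-401, -14*(-9))) + 334329) + x(-425)) = √(1/((9*(-324) - (-401)*(1 - 14*(-9))) + 334329) + 4*(-425)²) = √(1/((-2916 - (-401)*(1 + 126)) + 334329) + 4*180625) = √(1/((-2916 - (-401)*127) + 334329) + 722500) = √(1/((-2916 - 1*(-50927)) + 334329) + 722500) = √(1/((-2916 + 50927) + 334329) + 722500) = √(1/(48011 + 334329) + 722500) = √(1/382340 + 722500) = √(276240650001/382340) = √26404462530345585/191170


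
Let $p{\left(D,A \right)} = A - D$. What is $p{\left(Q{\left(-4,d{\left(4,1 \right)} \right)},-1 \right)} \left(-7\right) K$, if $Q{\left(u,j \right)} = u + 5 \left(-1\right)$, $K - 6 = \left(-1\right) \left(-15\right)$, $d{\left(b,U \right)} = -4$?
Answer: $-1176$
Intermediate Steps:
$K = 21$ ($K = 6 - -15 = 6 + 15 = 21$)
$Q{\left(u,j \right)} = -5 + u$ ($Q{\left(u,j \right)} = u - 5 = -5 + u$)
$p{\left(Q{\left(-4,d{\left(4,1 \right)} \right)},-1 \right)} \left(-7\right) K = \left(-1 - \left(-5 - 4\right)\right) \left(-7\right) 21 = \left(-1 - -9\right) \left(-7\right) 21 = \left(-1 + 9\right) \left(-7\right) 21 = 8 \left(-7\right) 21 = \left(-56\right) 21 = -1176$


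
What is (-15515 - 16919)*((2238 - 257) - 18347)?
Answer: 530814844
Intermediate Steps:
(-15515 - 16919)*((2238 - 257) - 18347) = -32434*(1981 - 18347) = -32434*(-16366) = 530814844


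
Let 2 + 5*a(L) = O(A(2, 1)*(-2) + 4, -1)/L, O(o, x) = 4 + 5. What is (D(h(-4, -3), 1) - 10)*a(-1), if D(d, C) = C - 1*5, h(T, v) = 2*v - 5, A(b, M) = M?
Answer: 154/5 ≈ 30.800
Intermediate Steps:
h(T, v) = -5 + 2*v
O(o, x) = 9
D(d, C) = -5 + C (D(d, C) = C - 5 = -5 + C)
a(L) = -2/5 + 9/(5*L) (a(L) = -2/5 + (9/L)/5 = -2/5 + 9/(5*L))
(D(h(-4, -3), 1) - 10)*a(-1) = ((-5 + 1) - 10)*((1/5)*(9 - 2*(-1))/(-1)) = (-4 - 10)*((1/5)*(-1)*(9 + 2)) = -14*(-1)*11/5 = -14*(-11/5) = 154/5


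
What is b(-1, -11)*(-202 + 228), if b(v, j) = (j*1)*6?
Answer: -1716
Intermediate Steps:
b(v, j) = 6*j (b(v, j) = j*6 = 6*j)
b(-1, -11)*(-202 + 228) = (6*(-11))*(-202 + 228) = -66*26 = -1716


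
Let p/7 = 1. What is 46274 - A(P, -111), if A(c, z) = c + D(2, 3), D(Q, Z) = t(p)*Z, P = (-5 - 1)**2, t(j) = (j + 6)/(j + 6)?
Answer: 46235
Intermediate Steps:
p = 7 (p = 7*1 = 7)
t(j) = 1 (t(j) = (6 + j)/(6 + j) = 1)
P = 36 (P = (-6)**2 = 36)
D(Q, Z) = Z (D(Q, Z) = 1*Z = Z)
A(c, z) = 3 + c (A(c, z) = c + 3 = 3 + c)
46274 - A(P, -111) = 46274 - (3 + 36) = 46274 - 1*39 = 46274 - 39 = 46235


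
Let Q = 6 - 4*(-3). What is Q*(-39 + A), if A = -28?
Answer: -1206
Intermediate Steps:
Q = 18 (Q = 6 + 12 = 18)
Q*(-39 + A) = 18*(-39 - 28) = 18*(-67) = -1206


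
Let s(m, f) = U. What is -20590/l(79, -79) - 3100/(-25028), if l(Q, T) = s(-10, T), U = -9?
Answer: 128838605/56313 ≈ 2287.9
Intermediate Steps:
s(m, f) = -9
l(Q, T) = -9
-20590/l(79, -79) - 3100/(-25028) = -20590/(-9) - 3100/(-25028) = -20590*(-⅑) - 3100*(-1/25028) = 20590/9 + 775/6257 = 128838605/56313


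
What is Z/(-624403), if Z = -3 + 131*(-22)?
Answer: 2885/624403 ≈ 0.0046204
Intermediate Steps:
Z = -2885 (Z = -3 - 2882 = -2885)
Z/(-624403) = -2885/(-624403) = -2885*(-1/624403) = 2885/624403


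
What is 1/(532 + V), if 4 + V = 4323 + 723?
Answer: 1/5574 ≈ 0.00017940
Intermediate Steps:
V = 5042 (V = -4 + (4323 + 723) = -4 + 5046 = 5042)
1/(532 + V) = 1/(532 + 5042) = 1/5574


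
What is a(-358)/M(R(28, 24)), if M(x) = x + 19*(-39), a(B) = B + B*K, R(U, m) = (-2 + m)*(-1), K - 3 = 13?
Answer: 6086/763 ≈ 7.9764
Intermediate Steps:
K = 16 (K = 3 + 13 = 16)
R(U, m) = 2 - m
a(B) = 17*B (a(B) = B + B*16 = B + 16*B = 17*B)
M(x) = -741 + x (M(x) = x - 741 = -741 + x)
a(-358)/M(R(28, 24)) = (17*(-358))/(-741 + (2 - 1*24)) = -6086/(-741 + (2 - 24)) = -6086/(-741 - 22) = -6086/(-763) = -6086*(-1/763) = 6086/763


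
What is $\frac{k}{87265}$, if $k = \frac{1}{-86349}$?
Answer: $- \frac{1}{7535245485} \approx -1.3271 \cdot 10^{-10}$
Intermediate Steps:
$k = - \frac{1}{86349} \approx -1.1581 \cdot 10^{-5}$
$\frac{k}{87265} = - \frac{1}{86349 \cdot 87265} = \left(- \frac{1}{86349}\right) \frac{1}{87265} = - \frac{1}{7535245485}$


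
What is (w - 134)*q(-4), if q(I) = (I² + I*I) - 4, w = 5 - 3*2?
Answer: -3780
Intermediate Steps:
w = -1 (w = 5 - 6 = -1)
q(I) = -4 + 2*I² (q(I) = (I² + I²) - 4 = 2*I² - 4 = -4 + 2*I²)
(w - 134)*q(-4) = (-1 - 134)*(-4 + 2*(-4)²) = -135*(-4 + 2*16) = -135*(-4 + 32) = -135*28 = -3780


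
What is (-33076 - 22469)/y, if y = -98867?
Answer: 55545/98867 ≈ 0.56182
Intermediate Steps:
(-33076 - 22469)/y = (-33076 - 22469)/(-98867) = -55545*(-1/98867) = 55545/98867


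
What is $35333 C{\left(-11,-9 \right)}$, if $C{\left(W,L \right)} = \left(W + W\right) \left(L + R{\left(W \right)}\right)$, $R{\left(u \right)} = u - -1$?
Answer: $14769194$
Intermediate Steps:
$R{\left(u \right)} = 1 + u$ ($R{\left(u \right)} = u + 1 = 1 + u$)
$C{\left(W,L \right)} = 2 W \left(1 + L + W\right)$ ($C{\left(W,L \right)} = \left(W + W\right) \left(L + \left(1 + W\right)\right) = 2 W \left(1 + L + W\right)$)
$35333 C{\left(-11,-9 \right)} = 35333 \cdot 2 \left(-11\right) \left(1 - 9 - 11\right) = 35333 \cdot 2 \left(-11\right) \left(-19\right) = 35333 \cdot 418 = 14769194$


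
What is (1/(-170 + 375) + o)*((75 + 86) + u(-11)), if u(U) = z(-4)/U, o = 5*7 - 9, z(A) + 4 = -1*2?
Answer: 9473187/2255 ≈ 4201.0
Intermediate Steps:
z(A) = -6 (z(A) = -4 - 1*2 = -4 - 2 = -6)
o = 26 (o = 35 - 9 = 26)
u(U) = -6/U
(1/(-170 + 375) + o)*((75 + 86) + u(-11)) = (1/(-170 + 375) + 26)*((75 + 86) - 6/(-11)) = (1/205 + 26)*(161 - 6*(-1/11)) = (1/205 + 26)*(161 + 6/11) = (5331/205)*(1777/11) = 9473187/2255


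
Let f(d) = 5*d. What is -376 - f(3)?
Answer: -391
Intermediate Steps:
-376 - f(3) = -376 - 5*3 = -376 - 1*15 = -376 - 15 = -391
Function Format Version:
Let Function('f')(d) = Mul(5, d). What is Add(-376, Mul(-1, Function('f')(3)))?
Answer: -391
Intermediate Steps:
Add(-376, Mul(-1, Function('f')(3))) = Add(-376, Mul(-1, Mul(5, 3))) = Add(-376, Mul(-1, 15)) = Add(-376, -15) = -391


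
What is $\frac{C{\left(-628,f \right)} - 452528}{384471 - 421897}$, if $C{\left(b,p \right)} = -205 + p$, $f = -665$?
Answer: $\frac{226699}{18713} \approx 12.115$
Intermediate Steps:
$\frac{C{\left(-628,f \right)} - 452528}{384471 - 421897} = \frac{\left(-205 - 665\right) - 452528}{384471 - 421897} = \frac{-870 - 452528}{-37426} = \left(-453398\right) \left(- \frac{1}{37426}\right) = \frac{226699}{18713}$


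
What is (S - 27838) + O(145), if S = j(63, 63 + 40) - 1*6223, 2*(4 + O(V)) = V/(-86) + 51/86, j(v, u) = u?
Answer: -2920779/86 ≈ -33963.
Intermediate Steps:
O(V) = -637/172 - V/172 (O(V) = -4 + (V/(-86) + 51/86)/2 = -4 + (V*(-1/86) + 51*(1/86))/2 = -4 + (-V/86 + 51/86)/2 = -4 + (51/86 - V/86)/2 = -4 + (51/172 - V/172) = -637/172 - V/172)
S = -6120 (S = (63 + 40) - 1*6223 = 103 - 6223 = -6120)
(S - 27838) + O(145) = (-6120 - 27838) + (-637/172 - 1/172*145) = -33958 + (-637/172 - 145/172) = -33958 - 391/86 = -2920779/86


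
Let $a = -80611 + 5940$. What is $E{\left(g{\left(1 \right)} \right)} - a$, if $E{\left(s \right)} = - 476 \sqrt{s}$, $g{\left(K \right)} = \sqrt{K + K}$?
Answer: $74671 - 476 \sqrt[4]{2} \approx 74105.0$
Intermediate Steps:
$a = -74671$
$g{\left(K \right)} = \sqrt{2} \sqrt{K}$ ($g{\left(K \right)} = \sqrt{2 K} = \sqrt{2} \sqrt{K}$)
$E{\left(g{\left(1 \right)} \right)} - a = - 476 \sqrt{\sqrt{2} \sqrt{1}} - -74671 = - 476 \sqrt{\sqrt{2} \cdot 1} + 74671 = - 476 \sqrt{\sqrt{2}} + 74671 = - 476 \sqrt[4]{2} + 74671 = 74671 - 476 \sqrt[4]{2}$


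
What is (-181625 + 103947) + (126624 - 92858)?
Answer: -43912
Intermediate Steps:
(-181625 + 103947) + (126624 - 92858) = -77678 + 33766 = -43912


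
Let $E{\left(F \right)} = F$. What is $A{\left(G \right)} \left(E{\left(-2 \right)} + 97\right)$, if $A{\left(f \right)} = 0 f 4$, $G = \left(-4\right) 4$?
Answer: $0$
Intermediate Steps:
$G = -16$
$A{\left(f \right)} = 0$ ($A{\left(f \right)} = 0 \cdot 4 = 0$)
$A{\left(G \right)} \left(E{\left(-2 \right)} + 97\right) = 0 \left(-2 + 97\right) = 0 \cdot 95 = 0$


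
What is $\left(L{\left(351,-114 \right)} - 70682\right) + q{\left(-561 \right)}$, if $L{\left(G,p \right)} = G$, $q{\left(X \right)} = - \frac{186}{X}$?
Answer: $- \frac{13151835}{187} \approx -70331.0$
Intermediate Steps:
$\left(L{\left(351,-114 \right)} - 70682\right) + q{\left(-561 \right)} = \left(351 - 70682\right) - \frac{186}{-561} = -70331 - - \frac{62}{187} = -70331 + \frac{62}{187} = - \frac{13151835}{187}$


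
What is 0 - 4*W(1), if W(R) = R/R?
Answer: -4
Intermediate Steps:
W(R) = 1
0 - 4*W(1) = 0 - 4*1 = 0 - 4 = -4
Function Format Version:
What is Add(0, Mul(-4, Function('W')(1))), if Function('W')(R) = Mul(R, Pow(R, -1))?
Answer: -4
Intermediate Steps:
Function('W')(R) = 1
Add(0, Mul(-4, Function('W')(1))) = Add(0, Mul(-4, 1)) = Add(0, -4) = -4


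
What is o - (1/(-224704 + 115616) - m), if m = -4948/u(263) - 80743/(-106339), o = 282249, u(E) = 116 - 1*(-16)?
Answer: 108033734816797219/382810191456 ≈ 2.8221e+5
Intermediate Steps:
u(E) = 132 (u(E) = 116 + 16 = 132)
m = -128876824/3509187 (m = -4948/132 - 80743/(-106339) = -4948*1/132 - 80743*(-1/106339) = -1237/33 + 80743/106339 = -128876824/3509187 ≈ -36.726)
o - (1/(-224704 + 115616) - m) = 282249 - (1/(-224704 + 115616) - 1*(-128876824/3509187)) = 282249 - (1/(-109088) + 128876824/3509187) = 282249 - (-1/109088 + 128876824/3509187) = 282249 - 1*14058911467325/382810191456 = 282249 - 14058911467325/382810191456 = 108033734816797219/382810191456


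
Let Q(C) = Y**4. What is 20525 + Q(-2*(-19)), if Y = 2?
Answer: 20541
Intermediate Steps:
Q(C) = 16 (Q(C) = 2**4 = 16)
20525 + Q(-2*(-19)) = 20525 + 16 = 20541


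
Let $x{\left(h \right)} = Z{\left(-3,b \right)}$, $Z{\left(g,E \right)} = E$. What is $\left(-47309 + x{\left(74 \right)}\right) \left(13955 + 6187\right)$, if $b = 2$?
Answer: $-952857594$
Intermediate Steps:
$x{\left(h \right)} = 2$
$\left(-47309 + x{\left(74 \right)}\right) \left(13955 + 6187\right) = \left(-47309 + 2\right) \left(13955 + 6187\right) = \left(-47307\right) 20142 = -952857594$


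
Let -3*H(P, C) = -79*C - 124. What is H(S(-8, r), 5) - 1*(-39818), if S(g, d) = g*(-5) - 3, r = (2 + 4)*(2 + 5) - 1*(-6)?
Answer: 39991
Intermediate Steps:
r = 48 (r = 6*7 + 6 = 42 + 6 = 48)
S(g, d) = -3 - 5*g (S(g, d) = -5*g - 3 = -3 - 5*g)
H(P, C) = 124/3 + 79*C/3 (H(P, C) = -(-79*C - 124)/3 = -(-124 - 79*C)/3 = 124/3 + 79*C/3)
H(S(-8, r), 5) - 1*(-39818) = (124/3 + (79/3)*5) - 1*(-39818) = (124/3 + 395/3) + 39818 = 173 + 39818 = 39991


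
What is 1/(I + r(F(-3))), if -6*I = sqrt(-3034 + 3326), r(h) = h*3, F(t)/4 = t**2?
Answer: 972/104903 + 3*sqrt(73)/104903 ≈ 0.0095100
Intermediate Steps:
F(t) = 4*t**2
r(h) = 3*h
I = -sqrt(73)/3 (I = -sqrt(-3034 + 3326)/6 = -sqrt(73)/3 ≈ -2.8480)
1/(I + r(F(-3))) = 1/(-sqrt(73)/3 + 3*(4*(-3)**2)) = 1/(-sqrt(73)/3 + 3*(4*9)) = 1/(-sqrt(73)/3 + 3*36) = 1/(-sqrt(73)/3 + 108) = 1/(108 - sqrt(73)/3)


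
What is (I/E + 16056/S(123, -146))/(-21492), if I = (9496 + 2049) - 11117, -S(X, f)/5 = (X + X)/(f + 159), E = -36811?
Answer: 320167202/40546028115 ≈ 0.0078964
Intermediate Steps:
S(X, f) = -10*X/(159 + f) (S(X, f) = -5*(X + X)/(f + 159) = -5*2*X/(159 + f) = -10*X/(159 + f))
I = 428 (I = 11545 - 11117 = 428)
(I/E + 16056/S(123, -146))/(-21492) = (428/(-36811) + 16056/((-10*123/(159 - 146))))/(-21492) = (428*(-1/36811) + 16056/((-10*123/13)))*(-1/21492) = (-428/36811 + 16056/((-10*123*1/13)))*(-1/21492) = (-428/36811 + 16056/(-1230/13))*(-1/21492) = (-428/36811 + 16056*(-13/1230))*(-1/21492) = (-428/36811 - 34788/205)*(-1/21492) = -1280668808/7546255*(-1/21492) = 320167202/40546028115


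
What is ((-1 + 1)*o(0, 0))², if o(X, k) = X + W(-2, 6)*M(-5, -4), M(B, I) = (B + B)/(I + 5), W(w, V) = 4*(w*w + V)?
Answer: 0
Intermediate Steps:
W(w, V) = 4*V + 4*w² (W(w, V) = 4*(w² + V) = 4*(V + w²) = 4*V + 4*w²)
M(B, I) = 2*B/(5 + I) (M(B, I) = (2*B)/(5 + I) = 2*B/(5 + I))
o(X, k) = -400 + X (o(X, k) = X + (4*6 + 4*(-2)²)*(2*(-5)/(5 - 4)) = X + (24 + 4*4)*(2*(-5)/1) = X + (24 + 16)*(2*(-5)*1) = X + 40*(-10) = X - 400 = -400 + X)
((-1 + 1)*o(0, 0))² = ((-1 + 1)*(-400 + 0))² = (0*(-400))² = 0² = 0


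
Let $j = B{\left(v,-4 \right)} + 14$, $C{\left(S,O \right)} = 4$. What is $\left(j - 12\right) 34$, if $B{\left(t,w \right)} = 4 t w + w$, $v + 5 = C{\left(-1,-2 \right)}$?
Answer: $476$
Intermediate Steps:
$v = -1$ ($v = -5 + 4 = -1$)
$B{\left(t,w \right)} = w + 4 t w$ ($B{\left(t,w \right)} = 4 t w + w = w + 4 t w$)
$j = 26$ ($j = - 4 \left(1 + 4 \left(-1\right)\right) + 14 = - 4 \left(1 - 4\right) + 14 = \left(-4\right) \left(-3\right) + 14 = 12 + 14 = 26$)
$\left(j - 12\right) 34 = \left(26 - 12\right) 34 = 14 \cdot 34 = 476$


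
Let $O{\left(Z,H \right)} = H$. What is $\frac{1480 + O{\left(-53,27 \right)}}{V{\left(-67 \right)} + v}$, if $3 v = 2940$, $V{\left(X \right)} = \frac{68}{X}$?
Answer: $\frac{100969}{65592} \approx 1.5393$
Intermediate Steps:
$v = 980$ ($v = \frac{1}{3} \cdot 2940 = 980$)
$\frac{1480 + O{\left(-53,27 \right)}}{V{\left(-67 \right)} + v} = \frac{1480 + 27}{\frac{68}{-67} + 980} = \frac{1507}{68 \left(- \frac{1}{67}\right) + 980} = \frac{1507}{- \frac{68}{67} + 980} = \frac{1507}{\frac{65592}{67}} = 1507 \cdot \frac{67}{65592} = \frac{100969}{65592}$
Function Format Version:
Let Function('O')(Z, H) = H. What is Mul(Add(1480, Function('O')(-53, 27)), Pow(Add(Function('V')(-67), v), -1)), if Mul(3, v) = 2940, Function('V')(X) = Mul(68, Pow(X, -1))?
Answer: Rational(100969, 65592) ≈ 1.5393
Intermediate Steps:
v = 980 (v = Mul(Rational(1, 3), 2940) = 980)
Mul(Add(1480, Function('O')(-53, 27)), Pow(Add(Function('V')(-67), v), -1)) = Mul(Add(1480, 27), Pow(Add(Mul(68, Pow(-67, -1)), 980), -1)) = Mul(1507, Pow(Add(Mul(68, Rational(-1, 67)), 980), -1)) = Mul(1507, Pow(Add(Rational(-68, 67), 980), -1)) = Mul(1507, Pow(Rational(65592, 67), -1)) = Mul(1507, Rational(67, 65592)) = Rational(100969, 65592)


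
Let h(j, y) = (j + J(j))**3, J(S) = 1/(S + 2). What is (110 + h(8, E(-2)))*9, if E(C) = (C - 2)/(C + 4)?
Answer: 5772969/1000 ≈ 5773.0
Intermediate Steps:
J(S) = 1/(2 + S)
E(C) = (-2 + C)/(4 + C)
h(j, y) = (j + 1/(2 + j))**3
(110 + h(8, E(-2)))*9 = (110 + (8 + 1/(2 + 8))**3)*9 = (110 + (8 + 1/10)**3)*9 = (110 + (81/10)**3)*9 = (110 + 531441/1000)*9 = (641441/1000)*9 = 5772969/1000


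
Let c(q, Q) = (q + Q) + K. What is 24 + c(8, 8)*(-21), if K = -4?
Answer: -228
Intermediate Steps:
c(q, Q) = -4 + Q + q (c(q, Q) = (q + Q) - 4 = (Q + q) - 4 = -4 + Q + q)
24 + c(8, 8)*(-21) = 24 + (-4 + 8 + 8)*(-21) = 24 + 12*(-21) = 24 - 252 = -228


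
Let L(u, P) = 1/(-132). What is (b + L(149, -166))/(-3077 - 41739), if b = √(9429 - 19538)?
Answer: 1/5915712 - I*√10109/44816 ≈ 1.6904e-7 - 0.0022435*I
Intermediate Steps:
b = I*√10109 (b = √(-10109) = I*√10109 ≈ 100.54*I)
L(u, P) = -1/132
(b + L(149, -166))/(-3077 - 41739) = (I*√10109 - 1/132)/(-3077 - 41739) = (-1/132 + I*√10109)/(-44816) = (-1/132 + I*√10109)*(-1/44816) = 1/5915712 - I*√10109/44816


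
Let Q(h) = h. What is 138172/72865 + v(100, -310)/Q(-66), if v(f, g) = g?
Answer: 15853751/2404545 ≈ 6.5932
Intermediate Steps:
138172/72865 + v(100, -310)/Q(-66) = 138172/72865 - 310/(-66) = 138172*(1/72865) - 310*(-1/66) = 138172/72865 + 155/33 = 15853751/2404545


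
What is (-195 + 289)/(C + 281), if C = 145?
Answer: 47/213 ≈ 0.22066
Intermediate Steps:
(-195 + 289)/(C + 281) = (-195 + 289)/(145 + 281) = 94/426 = 94*(1/426) = 47/213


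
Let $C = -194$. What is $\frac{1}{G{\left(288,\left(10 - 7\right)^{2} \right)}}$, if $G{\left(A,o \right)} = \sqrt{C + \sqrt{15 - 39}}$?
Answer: $\frac{\sqrt{2}}{2 \sqrt{-97 + i \sqrt{6}}} \approx 0.00090615 - 0.071779 i$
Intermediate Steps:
$G{\left(A,o \right)} = \sqrt{-194 + 2 i \sqrt{6}}$ ($G{\left(A,o \right)} = \sqrt{-194 + \sqrt{15 - 39}} = \sqrt{-194 + \sqrt{-24}} = \sqrt{-194 + 2 i \sqrt{6}}$)
$\frac{1}{G{\left(288,\left(10 - 7\right)^{2} \right)}} = \frac{1}{\sqrt{-194 + 2 i \sqrt{6}}}$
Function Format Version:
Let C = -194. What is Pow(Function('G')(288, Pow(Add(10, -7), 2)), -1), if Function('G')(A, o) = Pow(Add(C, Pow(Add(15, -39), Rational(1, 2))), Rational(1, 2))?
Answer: Mul(Rational(1, 2), Pow(2, Rational(1, 2)), Pow(Add(-97, Mul(I, Pow(6, Rational(1, 2)))), Rational(-1, 2))) ≈ Add(0.00090615, Mul(-0.071779, I))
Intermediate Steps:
Function('G')(A, o) = Pow(Add(-194, Mul(2, I, Pow(6, Rational(1, 2)))), Rational(1, 2)) (Function('G')(A, o) = Pow(Add(-194, Pow(Add(15, -39), Rational(1, 2))), Rational(1, 2)) = Pow(Add(-194, Pow(-24, Rational(1, 2))), Rational(1, 2)) = Pow(Add(-194, Mul(2, I, Pow(6, Rational(1, 2)))), Rational(1, 2)))
Pow(Function('G')(288, Pow(Add(10, -7), 2)), -1) = Pow(Pow(Add(-194, Mul(2, I, Pow(6, Rational(1, 2)))), Rational(1, 2)), -1) = Pow(Add(-194, Mul(2, I, Pow(6, Rational(1, 2)))), Rational(-1, 2))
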